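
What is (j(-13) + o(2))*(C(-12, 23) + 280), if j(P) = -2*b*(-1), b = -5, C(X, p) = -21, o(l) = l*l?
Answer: -1554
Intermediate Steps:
o(l) = l²
j(P) = -10 (j(P) = -2*(-5)*(-1) = 10*(-1) = -10)
(j(-13) + o(2))*(C(-12, 23) + 280) = (-10 + 2²)*(-21 + 280) = (-10 + 4)*259 = -6*259 = -1554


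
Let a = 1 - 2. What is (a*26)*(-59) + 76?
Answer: 1610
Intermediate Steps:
a = -1
(a*26)*(-59) + 76 = -1*26*(-59) + 76 = -26*(-59) + 76 = 1534 + 76 = 1610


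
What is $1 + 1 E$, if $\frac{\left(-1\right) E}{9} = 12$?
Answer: $-107$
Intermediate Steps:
$E = -108$ ($E = \left(-9\right) 12 = -108$)
$1 + 1 E = 1 + 1 \left(-108\right) = 1 - 108 = -107$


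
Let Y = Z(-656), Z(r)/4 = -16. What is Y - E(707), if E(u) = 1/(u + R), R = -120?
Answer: -37569/587 ≈ -64.002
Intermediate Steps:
Z(r) = -64 (Z(r) = 4*(-16) = -64)
Y = -64
E(u) = 1/(-120 + u) (E(u) = 1/(u - 120) = 1/(-120 + u))
Y - E(707) = -64 - 1/(-120 + 707) = -64 - 1/587 = -37569/587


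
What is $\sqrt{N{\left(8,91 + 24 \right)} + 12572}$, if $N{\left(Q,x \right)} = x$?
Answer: $\sqrt{12687} \approx 112.64$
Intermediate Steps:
$\sqrt{N{\left(8,91 + 24 \right)} + 12572} = \sqrt{\left(91 + 24\right) + 12572} = \sqrt{115 + 12572} = \sqrt{12687}$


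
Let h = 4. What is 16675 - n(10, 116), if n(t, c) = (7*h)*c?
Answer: 13427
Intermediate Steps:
n(t, c) = 28*c (n(t, c) = (7*4)*c = 28*c)
16675 - n(10, 116) = 16675 - 28*116 = 16675 - 1*3248 = 16675 - 3248 = 13427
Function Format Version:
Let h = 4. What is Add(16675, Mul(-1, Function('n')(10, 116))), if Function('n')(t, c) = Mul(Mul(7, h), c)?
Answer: 13427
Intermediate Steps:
Function('n')(t, c) = Mul(28, c) (Function('n')(t, c) = Mul(Mul(7, 4), c) = Mul(28, c))
Add(16675, Mul(-1, Function('n')(10, 116))) = Add(16675, Mul(-1, Mul(28, 116))) = Add(16675, Mul(-1, 3248)) = Add(16675, -3248) = 13427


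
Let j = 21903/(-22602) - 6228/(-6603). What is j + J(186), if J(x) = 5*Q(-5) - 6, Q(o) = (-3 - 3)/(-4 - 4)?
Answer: -75478337/33164668 ≈ -2.2759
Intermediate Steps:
j = -428917/16582334 (j = 21903*(-1/22602) - 6228*(-1/6603) = -7301/7534 + 2076/2201 = -428917/16582334 ≈ -0.025866)
Q(o) = 3/4 (Q(o) = -6/(-8) = -6*(-1/8) = 3/4)
J(x) = -9/4 (J(x) = 5*(3/4) - 6 = 15/4 - 6 = -9/4)
j + J(186) = -428917/16582334 - 9/4 = -75478337/33164668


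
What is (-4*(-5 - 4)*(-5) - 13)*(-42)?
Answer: 8106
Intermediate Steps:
(-4*(-5 - 4)*(-5) - 13)*(-42) = (-(-36)*(-5) - 13)*(-42) = (-4*45 - 13)*(-42) = (-180 - 13)*(-42) = -193*(-42) = 8106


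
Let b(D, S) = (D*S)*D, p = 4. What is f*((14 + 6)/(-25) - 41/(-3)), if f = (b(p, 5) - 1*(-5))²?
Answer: 278885/3 ≈ 92962.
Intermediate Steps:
b(D, S) = S*D²
f = 7225 (f = (5*4² - 1*(-5))² = (5*16 + 5)² = (80 + 5)² = 85² = 7225)
f*((14 + 6)/(-25) - 41/(-3)) = 7225*((14 + 6)/(-25) - 41/(-3)) = 7225*(20*(-1/25) - 41*(-⅓)) = 7225*(-⅘ + 41/3) = 7225*(193/15) = 278885/3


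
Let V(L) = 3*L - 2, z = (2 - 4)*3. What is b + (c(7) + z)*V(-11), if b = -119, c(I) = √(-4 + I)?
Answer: 91 - 35*√3 ≈ 30.378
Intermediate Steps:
z = -6 (z = -2*3 = -6)
V(L) = -2 + 3*L
b + (c(7) + z)*V(-11) = -119 + (√(-4 + 7) - 6)*(-2 + 3*(-11)) = -119 + (√3 - 6)*(-2 - 33) = -119 + (-6 + √3)*(-35) = -119 + (210 - 35*√3) = 91 - 35*√3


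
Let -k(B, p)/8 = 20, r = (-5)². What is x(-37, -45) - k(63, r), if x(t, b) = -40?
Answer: 120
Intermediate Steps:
r = 25
k(B, p) = -160 (k(B, p) = -8*20 = -160)
x(-37, -45) - k(63, r) = -40 - 1*(-160) = -40 + 160 = 120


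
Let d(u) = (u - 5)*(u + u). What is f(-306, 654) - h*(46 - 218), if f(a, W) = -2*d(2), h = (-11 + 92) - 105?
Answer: -4104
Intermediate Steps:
d(u) = 2*u*(-5 + u) (d(u) = (-5 + u)*(2*u) = 2*u*(-5 + u))
h = -24 (h = 81 - 105 = -24)
f(a, W) = 24 (f(a, W) = -4*2*(-5 + 2) = -4*2*(-3) = -2*(-12) = 24)
f(-306, 654) - h*(46 - 218) = 24 - (-24)*(46 - 218) = 24 - (-24)*(-172) = 24 - 1*4128 = 24 - 4128 = -4104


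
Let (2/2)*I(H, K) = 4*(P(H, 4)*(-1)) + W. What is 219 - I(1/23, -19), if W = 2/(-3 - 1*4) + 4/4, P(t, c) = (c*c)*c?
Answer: 3320/7 ≈ 474.29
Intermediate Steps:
P(t, c) = c³ (P(t, c) = c²*c = c³)
W = 5/7 (W = 2/(-3 - 4) + 4*(¼) = 2/(-7) + 1 = 2*(-⅐) + 1 = -2/7 + 1 = 5/7 ≈ 0.71429)
I(H, K) = -1787/7 (I(H, K) = 4*(4³*(-1)) + 5/7 = 4*(64*(-1)) + 5/7 = 4*(-64) + 5/7 = -256 + 5/7 = -1787/7)
219 - I(1/23, -19) = 219 - 1*(-1787/7) = 219 + 1787/7 = 3320/7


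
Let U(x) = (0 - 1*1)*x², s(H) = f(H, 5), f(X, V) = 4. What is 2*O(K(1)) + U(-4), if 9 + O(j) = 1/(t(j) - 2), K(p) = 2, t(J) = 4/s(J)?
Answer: -36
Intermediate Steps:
s(H) = 4
U(x) = -x² (U(x) = (0 - 1)*x² = -x²)
t(J) = 1 (t(J) = 4/4 = 4*(¼) = 1)
O(j) = -10 (O(j) = -9 + 1/(1 - 2) = -9 + 1/(-1) = -9 - 1 = -10)
2*O(K(1)) + U(-4) = 2*(-10) - 1*(-4)² = -20 - 1*16 = -20 - 16 = -36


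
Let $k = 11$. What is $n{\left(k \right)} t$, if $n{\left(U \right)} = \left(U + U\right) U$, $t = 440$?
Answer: $106480$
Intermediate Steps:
$n{\left(U \right)} = 2 U^{2}$ ($n{\left(U \right)} = 2 U U = 2 U^{2}$)
$n{\left(k \right)} t = 2 \cdot 11^{2} \cdot 440 = 2 \cdot 121 \cdot 440 = 242 \cdot 440 = 106480$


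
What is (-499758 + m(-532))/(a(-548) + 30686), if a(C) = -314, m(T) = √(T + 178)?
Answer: -83293/5062 + I*√354/30372 ≈ -16.455 + 0.00061948*I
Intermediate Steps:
m(T) = √(178 + T)
(-499758 + m(-532))/(a(-548) + 30686) = (-499758 + √(178 - 532))/(-314 + 30686) = (-499758 + √(-354))/30372 = (-499758 + I*√354)*(1/30372) = -83293/5062 + I*√354/30372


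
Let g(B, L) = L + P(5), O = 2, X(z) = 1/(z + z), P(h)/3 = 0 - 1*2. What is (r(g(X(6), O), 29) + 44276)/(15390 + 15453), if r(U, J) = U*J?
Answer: 640/447 ≈ 1.4318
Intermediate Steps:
P(h) = -6 (P(h) = 3*(0 - 1*2) = 3*(0 - 2) = 3*(-2) = -6)
X(z) = 1/(2*z)
g(B, L) = -6 + L (g(B, L) = L - 6 = -6 + L)
r(U, J) = J*U
(r(g(X(6), O), 29) + 44276)/(15390 + 15453) = (29*(-6 + 2) + 44276)/(15390 + 15453) = (29*(-4) + 44276)/30843 = (-116 + 44276)*(1/30843) = 44160*(1/30843) = 640/447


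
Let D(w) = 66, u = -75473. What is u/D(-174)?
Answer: -75473/66 ≈ -1143.5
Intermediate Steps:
u/D(-174) = -75473/66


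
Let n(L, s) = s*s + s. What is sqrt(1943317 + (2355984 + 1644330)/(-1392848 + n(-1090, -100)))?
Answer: sqrt(929169002817684874)/691474 ≈ 1394.0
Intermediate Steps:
n(L, s) = s + s**2 (n(L, s) = s**2 + s = s + s**2)
sqrt(1943317 + (2355984 + 1644330)/(-1392848 + n(-1090, -100))) = sqrt(1943317 + (2355984 + 1644330)/(-1392848 - 100*(1 - 100))) = sqrt(1943317 + 4000314/(-1392848 - 100*(-99))) = sqrt(1943317 + 4000314/(-1392848 + 9900)) = sqrt(1943317 + 4000314/(-1382948)) = sqrt(1943317 + 4000314*(-1/1382948)) = sqrt(1943317 - 2000157/691474) = sqrt(1343751179101/691474) = sqrt(929169002817684874)/691474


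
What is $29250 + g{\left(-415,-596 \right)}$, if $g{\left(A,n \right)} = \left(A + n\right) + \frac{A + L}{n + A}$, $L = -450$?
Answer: $\frac{28550494}{1011} \approx 28240.0$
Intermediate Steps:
$g{\left(A,n \right)} = A + n + \frac{-450 + A}{A + n}$ ($g{\left(A,n \right)} = \left(A + n\right) + \frac{A - 450}{n + A} = \left(A + n\right) + \frac{-450 + A}{A + n} = A + n + \frac{-450 + A}{A + n}$)
$29250 + g{\left(-415,-596 \right)} = 29250 + \frac{-450 - 415 + \left(-415\right)^{2} + \left(-596\right)^{2} + 2 \left(-415\right) \left(-596\right)}{-415 - 596} = 29250 + \frac{-450 - 415 + 172225 + 355216 + 494680}{-1011} = 29250 - \frac{1021256}{1011} = \frac{28550494}{1011}$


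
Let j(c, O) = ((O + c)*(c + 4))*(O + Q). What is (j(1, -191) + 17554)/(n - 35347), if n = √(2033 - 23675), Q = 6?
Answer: -6832716488/1249432051 - 193304*I*√21642/1249432051 ≈ -5.4687 - 0.02276*I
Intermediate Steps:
n = I*√21642 (n = √(-21642) = I*√21642 ≈ 147.11*I)
j(c, O) = (4 + c)*(6 + O)*(O + c) (j(c, O) = ((O + c)*(c + 4))*(O + 6) = ((O + c)*(4 + c))*(6 + O) = ((4 + c)*(O + c))*(6 + O) = (4 + c)*(6 + O)*(O + c))
(j(1, -191) + 17554)/(n - 35347) = ((4*(-191)² + 6*1² + 24*(-191) + 24*1 - 191*1² + 1*(-191)² + 10*(-191)*1) + 17554)/(I*√21642 - 35347) = ((4*36481 + 6*1 - 4584 + 24 - 191*1 + 1*36481 - 1910) + 17554)/(-35347 + I*√21642) = ((145924 + 6 - 4584 + 24 - 191 + 36481 - 1910) + 17554)/(-35347 + I*√21642) = (175750 + 17554)/(-35347 + I*√21642) = 193304/(-35347 + I*√21642)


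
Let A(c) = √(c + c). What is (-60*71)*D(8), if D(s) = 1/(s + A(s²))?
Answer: 1065/2 - 1065*√2/2 ≈ -220.57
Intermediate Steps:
A(c) = √2*√c (A(c) = √(2*c) = √2*√c)
D(s) = 1/(s + √2*√(s²))
(-60*71)*D(8) = (-60*71)/(8 + √2*√(8²)) = -4260/(8 + √2*√64) = -4260/(8 + √2*8) = -4260/(8 + 8*√2)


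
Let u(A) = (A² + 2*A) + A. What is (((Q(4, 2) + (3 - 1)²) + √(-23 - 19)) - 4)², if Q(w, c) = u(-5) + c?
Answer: 102 + 24*I*√42 ≈ 102.0 + 155.54*I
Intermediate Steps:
u(A) = A² + 3*A
Q(w, c) = 10 + c (Q(w, c) = -5*(3 - 5) + c = -5*(-2) + c = 10 + c)
(((Q(4, 2) + (3 - 1)²) + √(-23 - 19)) - 4)² = ((((10 + 2) + (3 - 1)²) + √(-23 - 19)) - 4)² = (((12 + 2²) + √(-42)) - 4)² = (((12 + 4) + I*√42) - 4)² = ((16 + I*√42) - 4)² = (12 + I*√42)²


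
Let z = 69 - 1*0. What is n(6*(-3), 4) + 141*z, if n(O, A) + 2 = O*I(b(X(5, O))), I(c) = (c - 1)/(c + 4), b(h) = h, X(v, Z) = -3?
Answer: 9799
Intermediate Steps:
I(c) = (-1 + c)/(4 + c)
z = 69 (z = 69 + 0 = 69)
n(O, A) = -2 - 4*O (n(O, A) = -2 + O*((-1 - 3)/(4 - 3)) = -2 + O*(-4/1) = -2 + O*(1*(-4)) = -2 + O*(-4) = -2 - 4*O)
n(6*(-3), 4) + 141*z = (-2 - 24*(-3)) + 141*69 = (-2 - 4*(-18)) + 9729 = (-2 + 72) + 9729 = 70 + 9729 = 9799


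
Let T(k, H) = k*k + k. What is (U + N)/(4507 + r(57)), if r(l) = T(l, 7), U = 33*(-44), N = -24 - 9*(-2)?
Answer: -1458/7813 ≈ -0.18661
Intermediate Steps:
N = -6 (N = -24 + 18 = -6)
U = -1452
T(k, H) = k + k² (T(k, H) = k² + k = k + k²)
r(l) = l*(1 + l)
(U + N)/(4507 + r(57)) = (-1452 - 6)/(4507 + 57*(1 + 57)) = -1458/(4507 + 57*58) = -1458/(4507 + 3306) = -1458/7813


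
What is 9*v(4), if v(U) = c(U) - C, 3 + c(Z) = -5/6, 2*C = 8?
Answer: -141/2 ≈ -70.500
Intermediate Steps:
C = 4 (C = (½)*8 = 4)
c(Z) = -23/6 (c(Z) = -3 - 5/6 = -3 - 5*⅙ = -3 - ⅚ = -23/6)
v(U) = -47/6 (v(U) = -23/6 - 1*4 = -23/6 - 4 = -47/6)
9*v(4) = 9*(-47/6) = -141/2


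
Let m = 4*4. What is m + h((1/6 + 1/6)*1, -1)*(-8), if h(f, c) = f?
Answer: 40/3 ≈ 13.333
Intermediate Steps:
m = 16
m + h((1/6 + 1/6)*1, -1)*(-8) = 16 + ((1/6 + 1/6)*1)*(-8) = 16 + ((1/3)*1)*(-8) = 16 + (1/3)*(-8) = 16 - 8/3 = 40/3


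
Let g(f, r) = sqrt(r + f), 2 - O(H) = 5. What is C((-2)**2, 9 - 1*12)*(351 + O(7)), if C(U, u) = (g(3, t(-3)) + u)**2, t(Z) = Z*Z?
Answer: 7308 - 4176*sqrt(3) ≈ 74.956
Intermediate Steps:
t(Z) = Z**2
O(H) = -3 (O(H) = 2 - 1*5 = 2 - 5 = -3)
g(f, r) = sqrt(f + r)
C(U, u) = (u + 2*sqrt(3))**2 (C(U, u) = (sqrt(3 + (-3)**2) + u)**2 = (sqrt(3 + 9) + u)**2 = (sqrt(12) + u)**2 = (2*sqrt(3) + u)**2 = (u + 2*sqrt(3))**2)
C((-2)**2, 9 - 1*12)*(351 + O(7)) = ((9 - 1*12) + 2*sqrt(3))**2*(351 - 3) = ((9 - 12) + 2*sqrt(3))**2*348 = (-3 + 2*sqrt(3))**2*348 = 348*(-3 + 2*sqrt(3))**2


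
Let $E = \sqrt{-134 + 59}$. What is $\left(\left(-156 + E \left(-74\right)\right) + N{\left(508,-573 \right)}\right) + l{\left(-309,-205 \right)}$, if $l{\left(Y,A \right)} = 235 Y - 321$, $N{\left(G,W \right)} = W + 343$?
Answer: $-73322 - 370 i \sqrt{3} \approx -73322.0 - 640.86 i$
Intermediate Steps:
$N{\left(G,W \right)} = 343 + W$
$l{\left(Y,A \right)} = -321 + 235 Y$
$E = 5 i \sqrt{3}$ ($E = \sqrt{-75} = 5 i \sqrt{3} \approx 8.6602 i$)
$\left(\left(-156 + E \left(-74\right)\right) + N{\left(508,-573 \right)}\right) + l{\left(-309,-205 \right)} = \left(\left(-156 + 5 i \sqrt{3} \left(-74\right)\right) + \left(343 - 573\right)\right) + \left(-321 + 235 \left(-309\right)\right) = \left(\left(-156 - 370 i \sqrt{3}\right) - 230\right) - 72936 = \left(-386 - 370 i \sqrt{3}\right) - 72936 = -73322 - 370 i \sqrt{3}$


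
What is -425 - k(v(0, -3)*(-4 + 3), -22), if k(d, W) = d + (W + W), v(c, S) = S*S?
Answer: -372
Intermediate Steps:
v(c, S) = S²
k(d, W) = d + 2*W
-425 - k(v(0, -3)*(-4 + 3), -22) = -425 - ((-3)²*(-4 + 3) + 2*(-22)) = -425 - (9*(-1) - 44) = -425 - (-9 - 44) = -425 - 1*(-53) = -425 + 53 = -372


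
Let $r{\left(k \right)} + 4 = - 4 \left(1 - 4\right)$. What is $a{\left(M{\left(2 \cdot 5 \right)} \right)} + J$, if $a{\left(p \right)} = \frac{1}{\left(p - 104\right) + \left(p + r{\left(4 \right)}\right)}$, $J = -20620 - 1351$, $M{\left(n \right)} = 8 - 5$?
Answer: $- \frac{1977391}{90} \approx -21971.0$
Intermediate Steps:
$M{\left(n \right)} = 3$
$r{\left(k \right)} = 8$ ($r{\left(k \right)} = -4 - 4 \left(1 - 4\right) = -4 - -12 = -4 + 12 = 8$)
$J = -21971$ ($J = -20620 - 1351 = -21971$)
$a{\left(p \right)} = \frac{1}{-96 + 2 p}$ ($a{\left(p \right)} = \frac{1}{\left(p - 104\right) + \left(p + 8\right)} = \frac{1}{\left(-104 + p\right) + \left(8 + p\right)} = \frac{1}{-96 + 2 p}$)
$a{\left(M{\left(2 \cdot 5 \right)} \right)} + J = \frac{1}{2 \left(-48 + 3\right)} - 21971 = \frac{1}{2 \left(-45\right)} - 21971 = \frac{1}{2} \left(- \frac{1}{45}\right) - 21971 = - \frac{1}{90} - 21971 = - \frac{1977391}{90}$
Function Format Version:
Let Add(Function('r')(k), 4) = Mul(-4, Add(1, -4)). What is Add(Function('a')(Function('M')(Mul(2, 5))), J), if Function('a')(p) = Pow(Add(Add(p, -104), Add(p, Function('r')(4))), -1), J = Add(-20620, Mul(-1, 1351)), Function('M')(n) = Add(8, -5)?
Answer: Rational(-1977391, 90) ≈ -21971.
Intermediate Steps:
Function('M')(n) = 3
Function('r')(k) = 8 (Function('r')(k) = Add(-4, Mul(-4, Add(1, -4))) = Add(-4, Mul(-4, -3)) = Add(-4, 12) = 8)
J = -21971 (J = Add(-20620, -1351) = -21971)
Function('a')(p) = Pow(Add(-96, Mul(2, p)), -1) (Function('a')(p) = Pow(Add(Add(p, -104), Add(p, 8)), -1) = Pow(Add(Add(-104, p), Add(8, p)), -1) = Pow(Add(-96, Mul(2, p)), -1))
Add(Function('a')(Function('M')(Mul(2, 5))), J) = Add(Mul(Rational(1, 2), Pow(Add(-48, 3), -1)), -21971) = Add(Mul(Rational(1, 2), Pow(-45, -1)), -21971) = Add(Mul(Rational(1, 2), Rational(-1, 45)), -21971) = Add(Rational(-1, 90), -21971) = Rational(-1977391, 90)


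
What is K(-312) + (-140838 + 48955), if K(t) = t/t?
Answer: -91882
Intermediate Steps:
K(t) = 1
K(-312) + (-140838 + 48955) = 1 + (-140838 + 48955) = 1 - 91883 = -91882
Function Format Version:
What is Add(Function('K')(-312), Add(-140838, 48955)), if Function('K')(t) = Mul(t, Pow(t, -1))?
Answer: -91882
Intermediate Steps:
Function('K')(t) = 1
Add(Function('K')(-312), Add(-140838, 48955)) = Add(1, Add(-140838, 48955)) = Add(1, -91883) = -91882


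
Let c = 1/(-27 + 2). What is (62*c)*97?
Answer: -6014/25 ≈ -240.56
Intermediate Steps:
c = -1/25 (c = 1/(-25) = -1/25 ≈ -0.040000)
(62*c)*97 = (62*(-1/25))*97 = -62/25*97 = -6014/25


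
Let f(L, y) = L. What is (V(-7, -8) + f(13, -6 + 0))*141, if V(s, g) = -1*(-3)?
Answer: 2256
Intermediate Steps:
V(s, g) = 3
(V(-7, -8) + f(13, -6 + 0))*141 = (3 + 13)*141 = 16*141 = 2256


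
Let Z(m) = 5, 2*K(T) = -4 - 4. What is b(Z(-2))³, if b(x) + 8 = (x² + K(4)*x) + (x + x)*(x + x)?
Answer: 912673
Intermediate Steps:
K(T) = -4 (K(T) = (-4 - 4)/2 = (½)*(-8) = -4)
b(x) = -8 - 4*x + 5*x² (b(x) = -8 + ((x² - 4*x) + (x + x)*(x + x)) = -8 + ((x² - 4*x) + (2*x)*(2*x)) = -8 + ((x² - 4*x) + 4*x²) = -8 + (-4*x + 5*x²) = -8 - 4*x + 5*x²)
b(Z(-2))³ = (-8 - 4*5 + 5*5²)³ = (-8 - 20 + 5*25)³ = (-8 - 20 + 125)³ = 97³ = 912673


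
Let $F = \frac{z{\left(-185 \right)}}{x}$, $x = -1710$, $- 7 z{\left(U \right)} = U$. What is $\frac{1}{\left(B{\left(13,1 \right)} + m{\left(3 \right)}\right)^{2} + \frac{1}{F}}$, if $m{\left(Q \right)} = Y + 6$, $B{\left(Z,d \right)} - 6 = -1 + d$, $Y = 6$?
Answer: $\frac{37}{9594} \approx 0.0038566$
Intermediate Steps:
$z{\left(U \right)} = - \frac{U}{7}$
$B{\left(Z,d \right)} = 5 + d$ ($B{\left(Z,d \right)} = 6 + \left(-1 + d\right) = 5 + d$)
$m{\left(Q \right)} = 12$ ($m{\left(Q \right)} = 6 + 6 = 12$)
$F = - \frac{37}{2394}$ ($F = \frac{\left(- \frac{1}{7}\right) \left(-185\right)}{-1710} = \frac{185}{7} \left(- \frac{1}{1710}\right) = - \frac{37}{2394} \approx -0.015455$)
$\frac{1}{\left(B{\left(13,1 \right)} + m{\left(3 \right)}\right)^{2} + \frac{1}{F}} = \frac{1}{\left(\left(5 + 1\right) + 12\right)^{2} + \frac{1}{- \frac{37}{2394}}} = \frac{1}{\left(6 + 12\right)^{2} - \frac{2394}{37}} = \frac{1}{18^{2} - \frac{2394}{37}} = \frac{1}{324 - \frac{2394}{37}} = \frac{1}{\frac{9594}{37}} = \frac{37}{9594}$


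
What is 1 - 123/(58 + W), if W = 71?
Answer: 2/43 ≈ 0.046512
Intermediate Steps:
1 - 123/(58 + W) = 1 - 123/(58 + 71) = 1 - 123/129 = 1 + (1/129)*(-123) = 1 - 41/43 = 2/43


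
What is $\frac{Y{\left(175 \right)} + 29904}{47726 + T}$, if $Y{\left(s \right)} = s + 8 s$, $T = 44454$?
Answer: $\frac{31479}{92180} \approx 0.3415$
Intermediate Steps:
$Y{\left(s \right)} = 9 s$
$\frac{Y{\left(175 \right)} + 29904}{47726 + T} = \frac{9 \cdot 175 + 29904}{47726 + 44454} = \frac{1575 + 29904}{92180} = 31479 \cdot \frac{1}{92180} = \frac{31479}{92180}$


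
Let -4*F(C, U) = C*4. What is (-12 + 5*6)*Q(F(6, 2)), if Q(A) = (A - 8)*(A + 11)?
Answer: -1260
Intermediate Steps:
F(C, U) = -C (F(C, U) = -C*4/4 = -C)
Q(A) = (-8 + A)*(11 + A)
(-12 + 5*6)*Q(F(6, 2)) = (-12 + 5*6)*(-88 + (-1*6)² + 3*(-1*6)) = (-12 + 30)*(-88 + (-6)² + 3*(-6)) = 18*(-88 + 36 - 18) = 18*(-70) = -1260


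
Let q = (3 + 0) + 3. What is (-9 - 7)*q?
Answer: -96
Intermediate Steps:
q = 6 (q = 3 + 3 = 6)
(-9 - 7)*q = (-9 - 7)*6 = -16*6 = -96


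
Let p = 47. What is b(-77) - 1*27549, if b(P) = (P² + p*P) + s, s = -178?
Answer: -25417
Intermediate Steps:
b(P) = -178 + P² + 47*P (b(P) = (P² + 47*P) - 178 = -178 + P² + 47*P)
b(-77) - 1*27549 = (-178 + (-77)² + 47*(-77)) - 1*27549 = (-178 + 5929 - 3619) - 27549 = 2132 - 27549 = -25417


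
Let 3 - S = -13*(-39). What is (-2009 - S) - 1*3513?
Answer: -5018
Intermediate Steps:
S = -504 (S = 3 - (-13)*(-39) = 3 - 1*507 = 3 - 507 = -504)
(-2009 - S) - 1*3513 = (-2009 - 1*(-504)) - 1*3513 = (-2009 + 504) - 3513 = -1505 - 3513 = -5018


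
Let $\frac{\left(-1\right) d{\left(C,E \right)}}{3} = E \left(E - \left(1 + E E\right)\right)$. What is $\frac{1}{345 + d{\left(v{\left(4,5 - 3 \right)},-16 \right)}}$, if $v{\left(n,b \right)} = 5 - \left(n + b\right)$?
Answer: $- \frac{1}{12759} \approx -7.8376 \cdot 10^{-5}$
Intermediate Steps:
$v{\left(n,b \right)} = 5 - b - n$ ($v{\left(n,b \right)} = 5 - \left(b + n\right) = 5 - b - n$)
$d{\left(C,E \right)} = - 3 E \left(-1 + E - E^{2}\right)$ ($d{\left(C,E \right)} = - 3 E \left(E - \left(1 + E E\right)\right) = - 3 E \left(E - \left(1 + E^{2}\right)\right) = - 3 E \left(-1 + E - E^{2}\right)$)
$\frac{1}{345 + d{\left(v{\left(4,5 - 3 \right)},-16 \right)}} = \frac{1}{345 + 3 \left(-16\right) \left(1 + \left(-16\right)^{2} - -16\right)} = \frac{1}{345 + 3 \left(-16\right) \left(1 + 256 + 16\right)} = \frac{1}{345 + 3 \left(-16\right) 273} = \frac{1}{345 - 13104} = \frac{1}{-12759} = - \frac{1}{12759}$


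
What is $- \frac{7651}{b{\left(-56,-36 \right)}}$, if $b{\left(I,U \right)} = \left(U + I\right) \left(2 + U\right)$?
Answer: $- \frac{7651}{3128} \approx -2.446$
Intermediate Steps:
$b{\left(I,U \right)} = \left(2 + U\right) \left(I + U\right)$ ($b{\left(I,U \right)} = \left(I + U\right) \left(2 + U\right) = \left(2 + U\right) \left(I + U\right)$)
$- \frac{7651}{b{\left(-56,-36 \right)}} = - \frac{7651}{\left(-36\right)^{2} + 2 \left(-56\right) + 2 \left(-36\right) - -2016} = - \frac{7651}{1296 - 112 - 72 + 2016} = - \frac{7651}{3128}$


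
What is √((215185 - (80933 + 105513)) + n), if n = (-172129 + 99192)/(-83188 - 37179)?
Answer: 5*√16655423246202/120367 ≈ 169.53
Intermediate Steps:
n = 72937/120367 (n = -72937/(-120367) = -72937*(-1/120367) = 72937/120367 ≈ 0.60596)
√((215185 - (80933 + 105513)) + n) = √((215185 - (80933 + 105513)) + 72937/120367) = √((215185 - 1*186446) + 72937/120367) = √((215185 - 186446) + 72937/120367) = √(28739 + 72937/120367) = √(3459300150/120367) = 5*√16655423246202/120367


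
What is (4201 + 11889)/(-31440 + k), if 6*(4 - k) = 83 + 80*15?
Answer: -96540/189899 ≈ -0.50838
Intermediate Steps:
k = -1259/6 (k = 4 - (83 + 80*15)/6 = 4 - (83 + 1200)/6 = 4 - ⅙*1283 = 4 - 1283/6 = -1259/6 ≈ -209.83)
(4201 + 11889)/(-31440 + k) = (4201 + 11889)/(-31440 - 1259/6) = 16090/(-189899/6) = 16090*(-6/189899) = -96540/189899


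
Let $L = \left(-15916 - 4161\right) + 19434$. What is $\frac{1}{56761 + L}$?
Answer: $\frac{1}{56118} \approx 1.782 \cdot 10^{-5}$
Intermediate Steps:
$L = -643$ ($L = -20077 + 19434 = -643$)
$\frac{1}{56761 + L} = \frac{1}{56761 - 643} = \frac{1}{56118}$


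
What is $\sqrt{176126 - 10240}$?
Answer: $17 \sqrt{574} \approx 407.29$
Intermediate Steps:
$\sqrt{176126 - 10240} = \sqrt{165886} = 17 \sqrt{574}$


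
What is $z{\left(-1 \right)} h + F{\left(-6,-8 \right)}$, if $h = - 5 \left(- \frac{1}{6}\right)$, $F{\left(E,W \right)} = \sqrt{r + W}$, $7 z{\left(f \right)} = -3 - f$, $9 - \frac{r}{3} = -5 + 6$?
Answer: $\frac{79}{21} \approx 3.7619$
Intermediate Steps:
$r = 24$ ($r = 27 - 3 \left(-5 + 6\right) = 27 - 3 = 24$)
$z{\left(f \right)} = - \frac{3}{7} - \frac{f}{7}$ ($z{\left(f \right)} = \frac{-3 - f}{7} = - \frac{3}{7} - \frac{f}{7}$)
$F{\left(E,W \right)} = \sqrt{24 + W}$
$h = \frac{5}{6}$ ($h = - 5 \left(\left(-1\right) \frac{1}{6}\right) = \left(-5\right) \left(- \frac{1}{6}\right) = \frac{5}{6} \approx 0.83333$)
$z{\left(-1 \right)} h + F{\left(-6,-8 \right)} = \left(- \frac{3}{7} - - \frac{1}{7}\right) \frac{5}{6} + \sqrt{24 - 8} = \left(- \frac{3}{7} + \frac{1}{7}\right) \frac{5}{6} + \sqrt{16} = \left(- \frac{2}{7}\right) \frac{5}{6} + 4 = - \frac{5}{21} + 4 = \frac{79}{21}$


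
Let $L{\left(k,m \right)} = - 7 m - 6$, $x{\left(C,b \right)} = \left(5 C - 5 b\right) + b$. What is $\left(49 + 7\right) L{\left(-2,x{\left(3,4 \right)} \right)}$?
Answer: $56$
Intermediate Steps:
$x{\left(C,b \right)} = - 4 b + 5 C$ ($x{\left(C,b \right)} = \left(- 5 b + 5 C\right) + b = - 4 b + 5 C$)
$L{\left(k,m \right)} = -6 - 7 m$
$\left(49 + 7\right) L{\left(-2,x{\left(3,4 \right)} \right)} = \left(49 + 7\right) \left(-6 - 7 \left(\left(-4\right) 4 + 5 \cdot 3\right)\right) = 56 \left(-6 - 7 \left(-16 + 15\right)\right) = 56 \left(-6 - -7\right) = 56 \left(-6 + 7\right) = 56 \cdot 1 = 56$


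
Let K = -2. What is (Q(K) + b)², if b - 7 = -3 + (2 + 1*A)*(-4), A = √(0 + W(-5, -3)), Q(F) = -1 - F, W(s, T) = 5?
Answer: 89 + 24*√5 ≈ 142.67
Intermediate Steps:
A = √5 (A = √(0 + 5) = √5 ≈ 2.2361)
b = -4 - 4*√5 (b = 7 + (-3 + (2 + 1*√5)*(-4)) = 7 + (-3 + (2 + √5)*(-4)) = 7 + (-3 + (-8 - 4*√5)) = 7 + (-11 - 4*√5) = -4 - 4*√5 ≈ -12.944)
(Q(K) + b)² = ((-1 - 1*(-2)) + (-4 - 4*√5))² = ((-1 + 2) + (-4 - 4*√5))² = (1 + (-4 - 4*√5))² = (-3 - 4*√5)²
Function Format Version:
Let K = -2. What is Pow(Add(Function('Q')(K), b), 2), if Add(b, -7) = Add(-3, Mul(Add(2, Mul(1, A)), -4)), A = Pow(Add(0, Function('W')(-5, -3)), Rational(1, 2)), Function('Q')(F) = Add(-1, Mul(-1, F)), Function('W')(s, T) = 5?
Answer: Add(89, Mul(24, Pow(5, Rational(1, 2)))) ≈ 142.67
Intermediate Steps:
A = Pow(5, Rational(1, 2)) (A = Pow(Add(0, 5), Rational(1, 2)) = Pow(5, Rational(1, 2)) ≈ 2.2361)
b = Add(-4, Mul(-4, Pow(5, Rational(1, 2)))) (b = Add(7, Add(-3, Mul(Add(2, Mul(1, Pow(5, Rational(1, 2)))), -4))) = Add(7, Add(-3, Mul(Add(2, Pow(5, Rational(1, 2))), -4))) = Add(7, Add(-3, Add(-8, Mul(-4, Pow(5, Rational(1, 2)))))) = Add(7, Add(-11, Mul(-4, Pow(5, Rational(1, 2))))) = Add(-4, Mul(-4, Pow(5, Rational(1, 2)))) ≈ -12.944)
Pow(Add(Function('Q')(K), b), 2) = Pow(Add(Add(-1, Mul(-1, -2)), Add(-4, Mul(-4, Pow(5, Rational(1, 2))))), 2) = Pow(Add(Add(-1, 2), Add(-4, Mul(-4, Pow(5, Rational(1, 2))))), 2) = Pow(Add(1, Add(-4, Mul(-4, Pow(5, Rational(1, 2))))), 2) = Pow(Add(-3, Mul(-4, Pow(5, Rational(1, 2)))), 2)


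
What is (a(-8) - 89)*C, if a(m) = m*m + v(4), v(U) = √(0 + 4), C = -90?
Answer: 2070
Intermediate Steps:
v(U) = 2 (v(U) = √4 = 2)
a(m) = 2 + m² (a(m) = m*m + 2 = m² + 2 = 2 + m²)
(a(-8) - 89)*C = ((2 + (-8)²) - 89)*(-90) = ((2 + 64) - 89)*(-90) = (66 - 89)*(-90) = -23*(-90) = 2070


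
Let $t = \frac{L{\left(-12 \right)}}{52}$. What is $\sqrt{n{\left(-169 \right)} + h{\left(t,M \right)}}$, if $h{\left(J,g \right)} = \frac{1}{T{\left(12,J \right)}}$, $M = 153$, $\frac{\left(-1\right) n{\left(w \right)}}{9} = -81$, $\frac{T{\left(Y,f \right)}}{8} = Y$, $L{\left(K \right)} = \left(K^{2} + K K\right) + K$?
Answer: $\frac{\sqrt{419910}}{24} \approx 27.0$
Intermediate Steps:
$L{\left(K \right)} = K + 2 K^{2}$ ($L{\left(K \right)} = \left(K^{2} + K^{2}\right) + K = 2 K^{2} + K = K + 2 K^{2}$)
$T{\left(Y,f \right)} = 8 Y$
$n{\left(w \right)} = 729$ ($n{\left(w \right)} = \left(-9\right) \left(-81\right) = 729$)
$t = \frac{69}{13}$ ($t = \frac{\left(-12\right) \left(1 + 2 \left(-12\right)\right)}{52} = - 12 \left(1 - 24\right) \frac{1}{52} = \left(-12\right) \left(-23\right) \frac{1}{52} = 276 \cdot \frac{1}{52} = \frac{69}{13} \approx 5.3077$)
$h{\left(J,g \right)} = \frac{1}{96}$ ($h{\left(J,g \right)} = \frac{1}{8 \cdot 12} = \frac{1}{96}$)
$\sqrt{n{\left(-169 \right)} + h{\left(t,M \right)}} = \sqrt{729 + \frac{1}{96}} = \sqrt{\frac{69985}{96}} = \frac{\sqrt{419910}}{24}$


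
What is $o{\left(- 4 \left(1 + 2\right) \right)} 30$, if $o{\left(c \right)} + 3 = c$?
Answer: $-450$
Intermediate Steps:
$o{\left(c \right)} = -3 + c$
$o{\left(- 4 \left(1 + 2\right) \right)} 30 = \left(-3 - 4 \left(1 + 2\right)\right) 30 = \left(-3 - 12\right) 30 = \left(-15\right) 30 = -450$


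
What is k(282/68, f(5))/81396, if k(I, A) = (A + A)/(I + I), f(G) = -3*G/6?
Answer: -5/675108 ≈ -7.4062e-6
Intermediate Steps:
f(G) = -G/2 (f(G) = -3*G/6 = -G/2)
k(I, A) = A/I (k(I, A) = (2*A)/((2*I)) = (2*A)*(1/(2*I)) = A/I)
k(282/68, f(5))/81396 = ((-½*5)/((282/68)))/81396 = -5/(2*(282*(1/68)))*(1/81396) = -5/(2*141/34)*(1/81396) = -5/2*34/141*(1/81396) = -85/141*1/81396 = -5/675108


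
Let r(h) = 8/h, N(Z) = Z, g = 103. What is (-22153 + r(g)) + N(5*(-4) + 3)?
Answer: -2283502/103 ≈ -22170.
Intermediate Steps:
(-22153 + r(g)) + N(5*(-4) + 3) = (-22153 + 8/103) + (5*(-4) + 3) = (-22153 + 8*(1/103)) + (-20 + 3) = (-22153 + 8/103) - 17 = -2281751/103 - 17 = -2283502/103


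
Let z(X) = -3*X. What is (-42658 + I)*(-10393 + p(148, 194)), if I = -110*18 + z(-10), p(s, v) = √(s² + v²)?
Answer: 463610944 - 89216*√14885 ≈ 4.5273e+8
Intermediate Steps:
I = -1950 (I = -110*18 - 3*(-10) = -1980 + 30 = -1950)
(-42658 + I)*(-10393 + p(148, 194)) = (-42658 - 1950)*(-10393 + √(148² + 194²)) = -44608*(-10393 + √(21904 + 37636)) = -44608*(-10393 + √59540) = -44608*(-10393 + 2*√14885) = 463610944 - 89216*√14885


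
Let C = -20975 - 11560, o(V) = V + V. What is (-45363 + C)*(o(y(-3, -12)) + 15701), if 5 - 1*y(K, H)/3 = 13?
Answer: -1219337394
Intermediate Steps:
y(K, H) = -24 (y(K, H) = 15 - 3*13 = 15 - 39 = -24)
o(V) = 2*V
C = -32535
(-45363 + C)*(o(y(-3, -12)) + 15701) = (-45363 - 32535)*(2*(-24) + 15701) = -77898*(-48 + 15701) = -77898*15653 = -1219337394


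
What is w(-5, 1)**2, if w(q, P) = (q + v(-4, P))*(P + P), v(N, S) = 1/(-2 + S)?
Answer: 144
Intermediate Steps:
w(q, P) = 2*P*(q + 1/(-2 + P)) (w(q, P) = (q + 1/(-2 + P))*(P + P) = (q + 1/(-2 + P))*(2*P) = 2*P*(q + 1/(-2 + P)))
w(-5, 1)**2 = (2*1*(1 - 5*(-2 + 1))/(-2 + 1))**2 = (2*1*(1 - 5*(-1))/(-1))**2 = (2*1*(-1)*(1 + 5))**2 = (2*1*(-1)*6)**2 = (-12)**2 = 144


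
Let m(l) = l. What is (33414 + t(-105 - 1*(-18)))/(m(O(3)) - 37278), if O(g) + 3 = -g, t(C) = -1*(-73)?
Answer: -33487/37284 ≈ -0.89816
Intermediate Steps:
t(C) = 73
O(g) = -3 - g
(33414 + t(-105 - 1*(-18)))/(m(O(3)) - 37278) = (33414 + 73)/((-3 - 1*3) - 37278) = 33487/((-3 - 3) - 37278) = 33487/(-6 - 37278) = 33487/(-37284) = 33487*(-1/37284) = -33487/37284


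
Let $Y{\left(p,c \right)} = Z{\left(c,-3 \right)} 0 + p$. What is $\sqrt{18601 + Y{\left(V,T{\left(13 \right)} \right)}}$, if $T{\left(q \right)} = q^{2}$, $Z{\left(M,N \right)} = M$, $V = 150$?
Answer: $\sqrt{18751} \approx 136.93$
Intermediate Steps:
$Y{\left(p,c \right)} = p$ ($Y{\left(p,c \right)} = c 0 + p = 0 + p = p$)
$\sqrt{18601 + Y{\left(V,T{\left(13 \right)} \right)}} = \sqrt{18601 + 150} = \sqrt{18751}$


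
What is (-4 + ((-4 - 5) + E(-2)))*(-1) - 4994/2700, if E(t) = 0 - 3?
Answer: 19103/1350 ≈ 14.150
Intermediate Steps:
E(t) = -3
(-4 + ((-4 - 5) + E(-2)))*(-1) - 4994/2700 = (-4 + ((-4 - 5) - 3))*(-1) - 4994/2700 = (-4 + (-9 - 3))*(-1) - 4994/2700 = (-4 - 12)*(-1) - 1*2497/1350 = -16*(-1) - 2497/1350 = 16 - 2497/1350 = 19103/1350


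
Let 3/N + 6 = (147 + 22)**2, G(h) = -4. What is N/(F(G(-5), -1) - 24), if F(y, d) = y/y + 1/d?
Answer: -1/228440 ≈ -4.3775e-6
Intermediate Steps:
N = 3/28555 (N = 3/(-6 + (147 + 22)**2) = 3/(-6 + 169**2) = 3/(-6 + 28561) = 3/28555 ≈ 0.00010506)
F(y, d) = 1 + 1/d
N/(F(G(-5), -1) - 24) = 3/(28555*((1 - 1)/(-1) - 24)) = 3/(28555*(-1*0 - 24)) = 3/(28555*(0 - 24)) = (3/28555)/(-24) = (3/28555)*(-1/24) = -1/228440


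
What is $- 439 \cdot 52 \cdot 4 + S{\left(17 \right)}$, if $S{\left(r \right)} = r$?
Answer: $-91295$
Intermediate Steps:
$- 439 \cdot 52 \cdot 4 + S{\left(17 \right)} = - 439 \cdot 52 \cdot 4 + 17 = \left(-439\right) 208 + 17 = -91312 + 17 = -91295$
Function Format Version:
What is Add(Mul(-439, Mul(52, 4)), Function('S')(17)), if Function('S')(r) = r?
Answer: -91295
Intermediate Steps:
Add(Mul(-439, Mul(52, 4)), Function('S')(17)) = Add(Mul(-439, Mul(52, 4)), 17) = Add(Mul(-439, 208), 17) = Add(-91312, 17) = -91295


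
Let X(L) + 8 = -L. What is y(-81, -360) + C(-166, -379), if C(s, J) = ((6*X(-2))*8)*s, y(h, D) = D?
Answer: 47448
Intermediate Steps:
X(L) = -8 - L
C(s, J) = -288*s (C(s, J) = ((6*(-8 - 1*(-2)))*8)*s = ((6*(-8 + 2))*8)*s = ((6*(-6))*8)*s = (-36*8)*s = -288*s)
y(-81, -360) + C(-166, -379) = -360 - 288*(-166) = -360 + 47808 = 47448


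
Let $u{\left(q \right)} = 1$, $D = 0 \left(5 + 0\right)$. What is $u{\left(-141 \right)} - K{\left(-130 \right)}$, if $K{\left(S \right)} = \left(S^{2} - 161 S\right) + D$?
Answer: $-37829$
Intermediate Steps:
$D = 0$ ($D = 0 \cdot 5 = 0$)
$K{\left(S \right)} = S^{2} - 161 S$ ($K{\left(S \right)} = \left(S^{2} - 161 S\right) + 0 = S^{2} - 161 S$)
$u{\left(-141 \right)} - K{\left(-130 \right)} = 1 - - 130 \left(-161 - 130\right) = 1 - \left(-130\right) \left(-291\right) = 1 - 37830 = -37829$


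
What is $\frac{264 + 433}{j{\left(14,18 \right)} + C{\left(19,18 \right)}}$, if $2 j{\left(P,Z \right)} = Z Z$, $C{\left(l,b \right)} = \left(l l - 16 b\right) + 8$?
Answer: $\frac{697}{243} \approx 2.8683$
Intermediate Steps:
$C{\left(l,b \right)} = 8 + l^{2} - 16 b$ ($C{\left(l,b \right)} = \left(l^{2} - 16 b\right) + 8 = 8 + l^{2} - 16 b$)
$j{\left(P,Z \right)} = \frac{Z^{2}}{2}$ ($j{\left(P,Z \right)} = \frac{Z Z}{2} = \frac{Z^{2}}{2}$)
$\frac{264 + 433}{j{\left(14,18 \right)} + C{\left(19,18 \right)}} = \frac{264 + 433}{\frac{18^{2}}{2} + \left(8 + 19^{2} - 288\right)} = \frac{697}{\frac{1}{2} \cdot 324 + \left(8 + 361 - 288\right)} = \frac{697}{162 + 81} = \frac{697}{243}$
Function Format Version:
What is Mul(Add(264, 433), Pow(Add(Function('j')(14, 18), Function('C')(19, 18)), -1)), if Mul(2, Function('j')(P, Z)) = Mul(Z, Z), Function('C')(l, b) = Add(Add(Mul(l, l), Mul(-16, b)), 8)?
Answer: Rational(697, 243) ≈ 2.8683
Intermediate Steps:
Function('C')(l, b) = Add(8, Pow(l, 2), Mul(-16, b)) (Function('C')(l, b) = Add(Add(Pow(l, 2), Mul(-16, b)), 8) = Add(8, Pow(l, 2), Mul(-16, b)))
Function('j')(P, Z) = Mul(Rational(1, 2), Pow(Z, 2)) (Function('j')(P, Z) = Mul(Rational(1, 2), Mul(Z, Z)) = Mul(Rational(1, 2), Pow(Z, 2)))
Mul(Add(264, 433), Pow(Add(Function('j')(14, 18), Function('C')(19, 18)), -1)) = Mul(Add(264, 433), Pow(Add(Mul(Rational(1, 2), Pow(18, 2)), Add(8, Pow(19, 2), Mul(-16, 18))), -1)) = Mul(697, Pow(Add(Mul(Rational(1, 2), 324), Add(8, 361, -288)), -1)) = Mul(697, Pow(Add(162, 81), -1)) = Mul(697, Pow(243, -1)) = Mul(697, Rational(1, 243)) = Rational(697, 243)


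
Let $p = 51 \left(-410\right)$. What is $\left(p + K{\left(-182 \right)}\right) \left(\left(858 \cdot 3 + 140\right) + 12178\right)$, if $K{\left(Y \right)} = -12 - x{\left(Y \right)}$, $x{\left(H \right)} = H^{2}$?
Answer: $-804853032$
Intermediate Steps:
$p = -20910$
$K{\left(Y \right)} = -12 - Y^{2}$
$\left(p + K{\left(-182 \right)}\right) \left(\left(858 \cdot 3 + 140\right) + 12178\right) = \left(-20910 - 33136\right) \left(\left(858 \cdot 3 + 140\right) + 12178\right) = \left(-20910 - 33136\right) \left(\left(2574 + 140\right) + 12178\right) = \left(-20910 - 33136\right) \left(2714 + 12178\right) = \left(-20910 - 33136\right) 14892 = \left(-54046\right) 14892 = -804853032$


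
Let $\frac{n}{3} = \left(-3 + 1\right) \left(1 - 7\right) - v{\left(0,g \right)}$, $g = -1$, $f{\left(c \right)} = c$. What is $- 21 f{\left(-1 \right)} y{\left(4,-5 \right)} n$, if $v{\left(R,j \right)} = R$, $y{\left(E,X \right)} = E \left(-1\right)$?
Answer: $-3024$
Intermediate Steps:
$y{\left(E,X \right)} = - E$
$n = 36$ ($n = 3 \left(\left(-3 + 1\right) \left(1 - 7\right) - 0\right) = 3 \left(\left(-2\right) \left(-6\right) + 0\right) = 3 \left(12 + 0\right) = 3 \cdot 12 = 36$)
$- 21 f{\left(-1 \right)} y{\left(4,-5 \right)} n = - 21 \left(- \left(-1\right) 4\right) 36 = - 21 \left(\left(-1\right) \left(-4\right)\right) 36 = \left(-21\right) 4 \cdot 36 = \left(-84\right) 36 = -3024$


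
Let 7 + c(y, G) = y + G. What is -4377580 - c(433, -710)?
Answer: -4377296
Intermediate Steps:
c(y, G) = -7 + G + y (c(y, G) = -7 + (y + G) = -7 + (G + y) = -7 + G + y)
-4377580 - c(433, -710) = -4377580 - (-7 - 710 + 433) = -4377580 - 1*(-284) = -4377580 + 284 = -4377296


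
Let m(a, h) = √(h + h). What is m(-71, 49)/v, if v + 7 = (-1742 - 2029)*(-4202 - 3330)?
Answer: √2/4057595 ≈ 3.4853e-7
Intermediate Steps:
m(a, h) = √2*√h (m(a, h) = √(2*h) = √2*√h)
v = 28403165 (v = -7 + (-1742 - 2029)*(-4202 - 3330) = -7 - 3771*(-7532) = -7 + 28403172 = 28403165)
m(-71, 49)/v = (√2*√49)/28403165 = (√2*7)*(1/28403165) = (7*√2)*(1/28403165) = √2/4057595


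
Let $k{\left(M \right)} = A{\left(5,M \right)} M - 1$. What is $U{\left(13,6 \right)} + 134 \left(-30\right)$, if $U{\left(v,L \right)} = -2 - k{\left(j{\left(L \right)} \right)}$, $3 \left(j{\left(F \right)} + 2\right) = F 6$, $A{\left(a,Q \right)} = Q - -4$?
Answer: $-4161$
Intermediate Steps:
$A{\left(a,Q \right)} = 4 + Q$ ($A{\left(a,Q \right)} = Q + 4 = 4 + Q$)
$j{\left(F \right)} = -2 + 2 F$ ($j{\left(F \right)} = -2 + \frac{F 6}{3} = -2 + \frac{6 F}{3} = -2 + 2 F$)
$k{\left(M \right)} = -1 + M \left(4 + M\right)$ ($k{\left(M \right)} = \left(4 + M\right) M - 1 = M \left(4 + M\right) - 1 = -1 + M \left(4 + M\right)$)
$U{\left(v,L \right)} = -1 - \left(-2 + 2 L\right) \left(2 + 2 L\right)$ ($U{\left(v,L \right)} = -2 - \left(-1 + \left(-2 + 2 L\right) \left(4 + \left(-2 + 2 L\right)\right)\right) = -2 - \left(-1 + \left(-2 + 2 L\right) \left(2 + 2 L\right)\right) = -1 - \left(-2 + 2 L\right) \left(2 + 2 L\right)$)
$U{\left(13,6 \right)} + 134 \left(-30\right) = \left(3 - 4 \cdot 6^{2}\right) + 134 \left(-30\right) = \left(3 - 144\right) - 4020 = -141 - 4020 = -4161$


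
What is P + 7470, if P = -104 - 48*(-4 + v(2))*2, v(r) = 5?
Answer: 7270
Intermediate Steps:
P = -200 (P = -104 - 48*(-4 + 5)*2 = -104 - 48*2 = -104 - 96 = -200)
P + 7470 = -200 + 7470 = 7270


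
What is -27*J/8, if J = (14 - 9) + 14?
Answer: -513/8 ≈ -64.125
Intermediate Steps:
J = 19 (J = 5 + 14 = 19)
-27*J/8 = -27*19/8 = -513/8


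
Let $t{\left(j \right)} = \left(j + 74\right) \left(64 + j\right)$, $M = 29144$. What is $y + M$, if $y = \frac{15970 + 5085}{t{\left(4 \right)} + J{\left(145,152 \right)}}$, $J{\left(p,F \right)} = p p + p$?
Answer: $\frac{771579311}{26474} \approx 29145.0$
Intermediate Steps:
$t{\left(j \right)} = \left(64 + j\right) \left(74 + j\right)$ ($t{\left(j \right)} = \left(74 + j\right) \left(64 + j\right) = \left(64 + j\right) \left(74 + j\right)$)
$J{\left(p,F \right)} = p + p^{2}$ ($J{\left(p,F \right)} = p^{2} + p = p + p^{2}$)
$y = \frac{21055}{26474}$ ($y = \frac{15970 + 5085}{\left(4736 + 4^{2} + 138 \cdot 4\right) + 145 \left(1 + 145\right)} = \frac{21055}{\left(4736 + 16 + 552\right) + 145 \cdot 146} = \frac{21055}{5304 + 21170} = \frac{21055}{26474} \approx 0.79531$)
$y + M = \frac{21055}{26474} + 29144 = \frac{771579311}{26474}$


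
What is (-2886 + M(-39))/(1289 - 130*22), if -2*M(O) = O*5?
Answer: 5577/3142 ≈ 1.7750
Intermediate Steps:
M(O) = -5*O/2 (M(O) = -O*5/2 = -5*O/2)
(-2886 + M(-39))/(1289 - 130*22) = (-2886 - 5/2*(-39))/(1289 - 130*22) = (-2886 + 195/2)/(1289 - 2860) = -5577/2/(-1571) = -5577/2*(-1/1571) = 5577/3142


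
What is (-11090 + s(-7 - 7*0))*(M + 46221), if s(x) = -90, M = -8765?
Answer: -418758080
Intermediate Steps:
(-11090 + s(-7 - 7*0))*(M + 46221) = (-11090 - 90)*(-8765 + 46221) = -11180*37456 = -418758080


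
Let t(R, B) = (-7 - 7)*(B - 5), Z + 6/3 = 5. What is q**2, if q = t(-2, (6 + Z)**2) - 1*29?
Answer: 1194649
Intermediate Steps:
Z = 3 (Z = -2 + 5 = 3)
t(R, B) = 70 - 14*B (t(R, B) = -14*(-5 + B) = 70 - 14*B)
q = -1093 (q = (70 - 14*(6 + 3)**2) - 1*29 = (70 - 14*9**2) - 29 = (70 - 14*81) - 29 = (70 - 1134) - 29 = -1064 - 29 = -1093)
q**2 = (-1093)**2 = 1194649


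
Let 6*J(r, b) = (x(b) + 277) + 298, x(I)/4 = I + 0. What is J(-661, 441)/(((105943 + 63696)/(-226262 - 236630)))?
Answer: -541352194/508917 ≈ -1063.7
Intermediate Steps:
x(I) = 4*I (x(I) = 4*(I + 0) = 4*I)
J(r, b) = 575/6 + 2*b/3 (J(r, b) = ((4*b + 277) + 298)/6 = ((277 + 4*b) + 298)/6 = (575 + 4*b)/6 = 575/6 + 2*b/3)
J(-661, 441)/(((105943 + 63696)/(-226262 - 236630))) = (575/6 + (2/3)*441)/(((105943 + 63696)/(-226262 - 236630))) = (575/6 + 294)/((169639/(-462892))) = 2339/(6*((169639*(-1/462892)))) = 2339/(6*(-169639/462892)) = (2339/6)*(-462892/169639) = -541352194/508917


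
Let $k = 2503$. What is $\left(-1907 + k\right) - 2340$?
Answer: $-1744$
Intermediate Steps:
$\left(-1907 + k\right) - 2340 = \left(-1907 + 2503\right) - 2340 = 596 - 2340 = -1744$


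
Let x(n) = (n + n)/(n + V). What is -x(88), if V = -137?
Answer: 176/49 ≈ 3.5918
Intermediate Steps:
x(n) = 2*n/(-137 + n) (x(n) = (n + n)/(n - 137) = (2*n)/(-137 + n) = 2*n/(-137 + n))
-x(88) = -2*88/(-137 + 88) = -2*88/(-49) = -2*88*(-1)/49 = -1*(-176/49) = 176/49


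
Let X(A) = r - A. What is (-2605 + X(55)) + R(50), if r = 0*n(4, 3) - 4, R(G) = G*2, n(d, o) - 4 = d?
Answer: -2564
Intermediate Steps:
n(d, o) = 4 + d
R(G) = 2*G
r = -4 (r = 0*(4 + 4) - 4 = 0*8 - 4 = 0 - 4 = -4)
X(A) = -4 - A
(-2605 + X(55)) + R(50) = (-2605 + (-4 - 1*55)) + 2*50 = (-2605 + (-4 - 55)) + 100 = (-2605 - 59) + 100 = -2664 + 100 = -2564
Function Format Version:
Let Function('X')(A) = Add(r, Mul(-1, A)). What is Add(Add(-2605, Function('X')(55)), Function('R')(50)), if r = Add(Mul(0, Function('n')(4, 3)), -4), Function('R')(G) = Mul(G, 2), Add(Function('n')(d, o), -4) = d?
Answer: -2564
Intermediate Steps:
Function('n')(d, o) = Add(4, d)
Function('R')(G) = Mul(2, G)
r = -4 (r = Add(Mul(0, Add(4, 4)), -4) = Add(Mul(0, 8), -4) = Add(0, -4) = -4)
Function('X')(A) = Add(-4, Mul(-1, A))
Add(Add(-2605, Function('X')(55)), Function('R')(50)) = Add(Add(-2605, Add(-4, Mul(-1, 55))), Mul(2, 50)) = Add(Add(-2605, Add(-4, -55)), 100) = Add(Add(-2605, -59), 100) = Add(-2664, 100) = -2564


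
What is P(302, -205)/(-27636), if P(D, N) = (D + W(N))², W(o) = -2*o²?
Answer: -11928108/47 ≈ -2.5379e+5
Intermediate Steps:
P(D, N) = (D - 2*N²)²
P(302, -205)/(-27636) = (302 - 2*(-205)²)²/(-27636) = (302 - 2*42025)²*(-1/27636) = (302 - 84050)²*(-1/27636) = (-83748)²*(-1/27636) = 7013727504*(-1/27636) = -11928108/47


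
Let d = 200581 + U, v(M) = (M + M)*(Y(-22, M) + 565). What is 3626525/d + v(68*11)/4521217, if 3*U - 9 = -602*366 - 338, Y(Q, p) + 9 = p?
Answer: 49932328111063/1722954416794 ≈ 28.981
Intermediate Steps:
Y(Q, p) = -9 + p
U = -220661/3 (U = 3 + (-602*366 - 338)/3 = 3 + (-220332 - 338)/3 = 3 + (⅓)*(-220670) = 3 - 220670/3 = -220661/3 ≈ -73554.)
v(M) = 2*M*(556 + M) (v(M) = (M + M)*((-9 + M) + 565) = (2*M)*(556 + M) = 2*M*(556 + M))
d = 381082/3 (d = 200581 - 220661/3 = 381082/3 ≈ 1.2703e+5)
3626525/d + v(68*11)/4521217 = 3626525/(381082/3) + (2*(68*11)*(556 + 68*11))/4521217 = 3626525*(3/381082) + (2*748*(556 + 748))*(1/4521217) = 10879575/381082 + (2*748*1304)*(1/4521217) = 10879575/381082 + 1950784*(1/4521217) = 10879575/381082 + 1950784/4521217 = 49932328111063/1722954416794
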